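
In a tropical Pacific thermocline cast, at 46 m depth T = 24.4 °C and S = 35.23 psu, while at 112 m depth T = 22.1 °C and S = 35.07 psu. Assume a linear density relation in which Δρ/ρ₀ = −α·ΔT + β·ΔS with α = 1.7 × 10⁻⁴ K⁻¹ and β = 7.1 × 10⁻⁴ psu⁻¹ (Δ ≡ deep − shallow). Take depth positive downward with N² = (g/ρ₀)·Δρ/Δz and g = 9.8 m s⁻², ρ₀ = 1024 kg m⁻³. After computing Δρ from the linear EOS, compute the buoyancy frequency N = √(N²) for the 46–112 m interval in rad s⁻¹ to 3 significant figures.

6.42 × 10⁻³ rad s⁻¹

ΔT = -2.3 K, ΔS = -0.16 psu (deep − shallow).
Δρ/ρ₀ = −αΔT + βΔS = 3.91 × 10⁻⁴ − 1.136 × 10⁻⁴ = 2.774 × 10⁻⁴, so Δρ ≈ 0.2841 kg m⁻³.
N² = (g/ρ₀)·Δρ/Δz = g·(Δρ/ρ₀)/Δz = 9.8 × 2.774 × 10⁻⁴ / 66 = 4.1190 × 10⁻⁵ s⁻².
N = √(4.1190 × 10⁻⁵) = 6.4179 × 10⁻³ rad s⁻¹ ≈ 6.42 × 10⁻³ rad s⁻¹.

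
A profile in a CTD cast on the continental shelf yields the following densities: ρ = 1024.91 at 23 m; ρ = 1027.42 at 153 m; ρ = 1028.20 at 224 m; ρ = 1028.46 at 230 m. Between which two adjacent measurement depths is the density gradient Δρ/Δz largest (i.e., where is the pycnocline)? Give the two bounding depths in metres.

Compute the density gradient over each adjacent pair:
  23–153 m: Δρ/Δz = 2.51/130 = 0.019 kg m⁻⁴
  153–224 m: Δρ/Δz = 0.78/71 = 0.011 kg m⁻⁴
  224–230 m: Δρ/Δz = 0.26/6 = 0.043 kg m⁻⁴
The largest gradient is in the 224–230 m interval — the pycnocline.

224–230 m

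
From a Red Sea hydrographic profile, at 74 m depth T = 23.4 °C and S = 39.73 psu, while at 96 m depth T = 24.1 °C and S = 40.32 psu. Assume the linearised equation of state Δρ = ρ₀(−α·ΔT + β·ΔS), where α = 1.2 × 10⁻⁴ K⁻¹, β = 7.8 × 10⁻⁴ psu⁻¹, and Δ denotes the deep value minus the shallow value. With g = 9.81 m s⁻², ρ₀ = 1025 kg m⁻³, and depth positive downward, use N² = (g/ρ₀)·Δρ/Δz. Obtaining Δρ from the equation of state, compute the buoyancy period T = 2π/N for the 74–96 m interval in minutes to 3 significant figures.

ΔT = +0.7 K, ΔS = +0.59 psu (deep − shallow).
Δρ/ρ₀ = −αΔT + βΔS = -8.40 × 10⁻⁵ + 4.602 × 10⁻⁴ = 3.762 × 10⁻⁴, so Δρ ≈ 0.3856 kg m⁻³.
N² = (g/ρ₀)·Δρ/Δz = g·(Δρ/ρ₀)/Δz = 9.81 × 3.762 × 10⁻⁴ / 22 = 1.6775 × 10⁻⁴ s⁻².
N = √(1.6775 × 10⁻⁴) = 0.012952 rad s⁻¹ → T = 2π/N = 485.11 s = 8.0852 min ≈ 8.09 min.

8.09 min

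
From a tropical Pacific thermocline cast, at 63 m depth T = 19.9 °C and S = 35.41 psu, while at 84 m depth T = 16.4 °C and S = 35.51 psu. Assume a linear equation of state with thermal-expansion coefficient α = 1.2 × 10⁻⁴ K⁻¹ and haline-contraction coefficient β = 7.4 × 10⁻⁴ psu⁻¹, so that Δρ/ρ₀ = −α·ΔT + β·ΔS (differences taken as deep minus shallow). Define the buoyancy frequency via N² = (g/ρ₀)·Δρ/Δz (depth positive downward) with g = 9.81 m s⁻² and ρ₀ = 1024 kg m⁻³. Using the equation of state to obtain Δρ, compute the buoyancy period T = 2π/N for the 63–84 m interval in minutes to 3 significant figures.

6.89 min

ΔT = -3.5 K, ΔS = +0.10 psu (deep − shallow).
Δρ/ρ₀ = −αΔT + βΔS = 4.20 × 10⁻⁴ + 7.40 × 10⁻⁵ = 4.94 × 10⁻⁴, so Δρ ≈ 0.5059 kg m⁻³.
N² = (g/ρ₀)·Δρ/Δz = g·(Δρ/ρ₀)/Δz = 9.81 × 4.94 × 10⁻⁴ / 21 = 2.3077 × 10⁻⁴ s⁻².
N = √(2.3077 × 10⁻⁴) = 0.015191 rad s⁻¹ → T = 2π/N = 413.61 s = 6.8935 min ≈ 6.89 min.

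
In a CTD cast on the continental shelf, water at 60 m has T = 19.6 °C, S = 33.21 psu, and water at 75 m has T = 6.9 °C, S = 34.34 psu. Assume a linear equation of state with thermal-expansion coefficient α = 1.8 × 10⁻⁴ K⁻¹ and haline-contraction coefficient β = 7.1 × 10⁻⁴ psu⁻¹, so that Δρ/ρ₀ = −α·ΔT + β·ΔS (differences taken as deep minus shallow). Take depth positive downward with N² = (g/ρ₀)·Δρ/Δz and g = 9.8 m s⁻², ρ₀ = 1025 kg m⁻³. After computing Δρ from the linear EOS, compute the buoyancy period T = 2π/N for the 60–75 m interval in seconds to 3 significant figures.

140 s

ΔT = -12.7 K, ΔS = +1.13 psu (deep − shallow).
Δρ/ρ₀ = −αΔT + βΔS = 2.286 × 10⁻³ + 8.023 × 10⁻⁴ = 3.0883 × 10⁻³, so Δρ ≈ 3.166 kg m⁻³.
N² = (g/ρ₀)·Δρ/Δz = g·(Δρ/ρ₀)/Δz = 9.8 × 3.0883 × 10⁻³ / 15 = 2.0177 × 10⁻³ s⁻².
N = √(2.0177 × 10⁻³) = 0.044919 rad s⁻¹ → T = 2π/N = 139.88 s ≈ 140 s.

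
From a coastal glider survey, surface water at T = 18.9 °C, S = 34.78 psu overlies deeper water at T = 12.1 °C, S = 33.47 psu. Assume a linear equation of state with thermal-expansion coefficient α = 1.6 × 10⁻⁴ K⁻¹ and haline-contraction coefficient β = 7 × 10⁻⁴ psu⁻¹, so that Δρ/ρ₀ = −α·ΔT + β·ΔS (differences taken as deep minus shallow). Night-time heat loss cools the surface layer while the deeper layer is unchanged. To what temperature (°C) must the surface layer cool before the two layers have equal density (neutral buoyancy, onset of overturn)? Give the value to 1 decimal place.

Neutral buoyancy requires Δρ = 0, i.e. −α(T_deep − T_surf′) + β(S_deep − S_surf) = 0.
T_surf′ = T_deep − (β/α)·ΔS = 12.1 − (7 × 10⁻⁴/1.6 × 10⁻⁴)·(-1.31) = 17.831 °C.
Cooling required: 18.9 − (17.831) = 1.069 °C.

17.8 °C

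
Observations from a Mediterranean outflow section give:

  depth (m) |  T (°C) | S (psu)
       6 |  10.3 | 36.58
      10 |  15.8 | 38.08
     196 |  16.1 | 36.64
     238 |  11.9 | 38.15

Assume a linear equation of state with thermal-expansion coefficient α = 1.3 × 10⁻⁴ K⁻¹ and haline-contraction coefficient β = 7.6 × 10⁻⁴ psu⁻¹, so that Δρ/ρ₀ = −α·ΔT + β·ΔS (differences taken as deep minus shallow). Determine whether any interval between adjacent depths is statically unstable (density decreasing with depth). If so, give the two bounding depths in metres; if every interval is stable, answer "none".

10–196 m

Evaluate Δρ/ρ₀ = −αΔT + βΔS across each adjacent pair:
  6–10 m: −αΔT+βΔS = −(1.3 × 10⁻⁴)(+5.5)+(7.6 × 10⁻⁴)(+1.50) = 4.3 × 10⁻⁴ → stable
  10–196 m: −αΔT+βΔS = −(1.3 × 10⁻⁴)(+0.3)+(7.6 × 10⁻⁴)(-1.44) = -1.1 × 10⁻³ → UNSTABLE
  196–238 m: −αΔT+βΔS = −(1.3 × 10⁻⁴)(-4.2)+(7.6 × 10⁻⁴)(+1.51) = 1.7 × 10⁻³ → stable
The 10–196 m interval has Δρ < 0: lighter water underlies denser water.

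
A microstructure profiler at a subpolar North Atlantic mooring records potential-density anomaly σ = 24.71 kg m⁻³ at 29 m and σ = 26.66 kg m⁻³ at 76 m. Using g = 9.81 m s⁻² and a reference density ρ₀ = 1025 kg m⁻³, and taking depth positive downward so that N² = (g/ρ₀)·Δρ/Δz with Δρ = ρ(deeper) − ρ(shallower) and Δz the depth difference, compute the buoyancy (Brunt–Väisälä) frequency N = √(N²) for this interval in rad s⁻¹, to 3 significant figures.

Δρ = 1026.66 − 1024.71 = 1.95 kg m⁻³ over Δz = 76 − 29 = 47 m.
N² = (9.81/1025) × (1.95/47) = 3.9708 × 10⁻⁴ s⁻².
N = √(3.9708 × 10⁻⁴) = 0.019927 rad s⁻¹ ≈ 0.0199 rad s⁻¹.

0.0199 rad s⁻¹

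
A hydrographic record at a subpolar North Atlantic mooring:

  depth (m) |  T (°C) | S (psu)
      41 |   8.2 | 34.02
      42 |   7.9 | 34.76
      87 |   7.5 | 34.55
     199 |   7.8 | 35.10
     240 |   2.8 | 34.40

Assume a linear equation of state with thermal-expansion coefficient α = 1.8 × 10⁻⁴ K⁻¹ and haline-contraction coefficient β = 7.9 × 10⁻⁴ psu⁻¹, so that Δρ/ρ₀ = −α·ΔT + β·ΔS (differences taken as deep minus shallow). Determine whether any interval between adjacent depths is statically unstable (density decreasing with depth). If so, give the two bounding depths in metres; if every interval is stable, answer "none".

42–87 m

Evaluate Δρ/ρ₀ = −αΔT + βΔS across each adjacent pair:
  41–42 m: −αΔT+βΔS = −(1.8 × 10⁻⁴)(-0.3)+(7.9 × 10⁻⁴)(+0.74) = 6.4 × 10⁻⁴ → stable
  42–87 m: −αΔT+βΔS = −(1.8 × 10⁻⁴)(-0.4)+(7.9 × 10⁻⁴)(-0.21) = -9.4 × 10⁻⁵ → UNSTABLE
  87–199 m: −αΔT+βΔS = −(1.8 × 10⁻⁴)(+0.3)+(7.9 × 10⁻⁴)(+0.55) = 3.8 × 10⁻⁴ → stable
  199–240 m: −αΔT+βΔS = −(1.8 × 10⁻⁴)(-5.0)+(7.9 × 10⁻⁴)(-0.70) = 3.5 × 10⁻⁴ → stable
The 42–87 m interval has Δρ < 0: lighter water underlies denser water.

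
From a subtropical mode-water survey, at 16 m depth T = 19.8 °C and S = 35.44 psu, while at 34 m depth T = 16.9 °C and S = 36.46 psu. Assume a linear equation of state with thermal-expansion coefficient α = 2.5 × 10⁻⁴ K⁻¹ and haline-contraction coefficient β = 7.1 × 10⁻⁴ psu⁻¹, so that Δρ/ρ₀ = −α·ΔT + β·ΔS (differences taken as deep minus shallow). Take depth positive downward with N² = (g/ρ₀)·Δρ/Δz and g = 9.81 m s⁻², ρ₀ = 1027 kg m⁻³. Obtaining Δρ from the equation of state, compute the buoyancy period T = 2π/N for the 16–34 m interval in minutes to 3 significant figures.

ΔT = -2.9 K, ΔS = +1.02 psu (deep − shallow).
Δρ/ρ₀ = −αΔT + βΔS = 7.25 × 10⁻⁴ + 7.242 × 10⁻⁴ = 1.4492 × 10⁻³, so Δρ ≈ 1.488 kg m⁻³.
N² = (g/ρ₀)·Δρ/Δz = g·(Δρ/ρ₀)/Δz = 9.81 × 1.4492 × 10⁻³ / 18 = 7.8981 × 10⁻⁴ s⁻².
N = √(7.8981 × 10⁻⁴) = 0.028104 rad s⁻¹ → T = 2π/N = 223.57 s = 3.7262 min ≈ 3.73 min.

3.73 min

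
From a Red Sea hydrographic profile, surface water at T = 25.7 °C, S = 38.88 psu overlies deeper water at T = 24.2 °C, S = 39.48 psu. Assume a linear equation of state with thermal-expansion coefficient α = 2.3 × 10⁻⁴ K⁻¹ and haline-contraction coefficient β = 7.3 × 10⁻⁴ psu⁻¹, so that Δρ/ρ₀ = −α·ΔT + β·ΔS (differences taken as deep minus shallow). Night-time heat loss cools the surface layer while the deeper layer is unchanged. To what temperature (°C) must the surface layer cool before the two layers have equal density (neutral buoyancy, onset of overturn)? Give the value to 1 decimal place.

22.3 °C

Neutral buoyancy requires Δρ = 0, i.e. −α(T_deep − T_surf′) + β(S_deep − S_surf) = 0.
T_surf′ = T_deep − (β/α)·ΔS = 24.2 − (7.3 × 10⁻⁴/2.3 × 10⁻⁴)·(+0.60) = 22.296 °C.
Cooling required: 25.7 − (22.296) = 3.404 °C.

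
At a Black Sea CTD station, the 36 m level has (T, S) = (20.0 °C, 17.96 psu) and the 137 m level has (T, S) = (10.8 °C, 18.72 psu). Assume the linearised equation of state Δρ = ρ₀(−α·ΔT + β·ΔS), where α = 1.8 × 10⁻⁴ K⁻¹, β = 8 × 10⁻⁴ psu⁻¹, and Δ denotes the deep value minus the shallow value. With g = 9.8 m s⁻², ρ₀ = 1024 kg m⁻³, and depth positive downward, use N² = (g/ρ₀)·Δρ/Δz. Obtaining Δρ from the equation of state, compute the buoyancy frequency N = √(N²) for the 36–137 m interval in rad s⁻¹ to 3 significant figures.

ΔT = -9.2 K, ΔS = +0.76 psu (deep − shallow).
Δρ/ρ₀ = −αΔT + βΔS = 1.656 × 10⁻³ + 6.08 × 10⁻⁴ = 2.264 × 10⁻³, so Δρ ≈ 2.318 kg m⁻³.
N² = (g/ρ₀)·Δρ/Δz = g·(Δρ/ρ₀)/Δz = 9.8 × 2.264 × 10⁻³ / 101 = 2.1968 × 10⁻⁴ s⁻².
N = √(2.1968 × 10⁻⁴) = 0.014822 rad s⁻¹ ≈ 0.0148 rad s⁻¹.

0.0148 rad s⁻¹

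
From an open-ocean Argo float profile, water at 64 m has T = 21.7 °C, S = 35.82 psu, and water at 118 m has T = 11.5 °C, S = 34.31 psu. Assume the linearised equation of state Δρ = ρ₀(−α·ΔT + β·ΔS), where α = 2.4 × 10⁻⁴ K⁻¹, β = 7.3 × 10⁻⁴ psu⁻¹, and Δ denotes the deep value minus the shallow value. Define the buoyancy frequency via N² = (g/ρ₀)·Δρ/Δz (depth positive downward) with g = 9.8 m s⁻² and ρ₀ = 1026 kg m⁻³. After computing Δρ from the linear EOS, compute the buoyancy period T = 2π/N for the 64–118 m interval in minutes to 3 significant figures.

ΔT = -10.2 K, ΔS = -1.51 psu (deep − shallow).
Δρ/ρ₀ = −αΔT + βΔS = 2.448 × 10⁻³ − 1.1023 × 10⁻³ = 1.3457 × 10⁻³, so Δρ ≈ 1.381 kg m⁻³.
N² = (g/ρ₀)·Δρ/Δz = g·(Δρ/ρ₀)/Δz = 9.8 × 1.3457 × 10⁻³ / 54 = 2.4422 × 10⁻⁴ s⁻².
N = √(2.4422 × 10⁻⁴) = 0.015628 rad s⁻¹ → T = 2π/N = 402.05 s = 6.7008 min ≈ 6.70 min.

6.70 min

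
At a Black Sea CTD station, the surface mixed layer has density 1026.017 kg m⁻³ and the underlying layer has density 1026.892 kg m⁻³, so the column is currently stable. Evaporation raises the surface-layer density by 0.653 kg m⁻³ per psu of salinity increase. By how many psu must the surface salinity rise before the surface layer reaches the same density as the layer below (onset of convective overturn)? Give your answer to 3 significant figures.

Density deficit of the surface layer: 1026.892 − 1026.017 = 0.875 kg m⁻³.
Required change = 0.875 / 0.653 = 1.34 psu.

1.34 psu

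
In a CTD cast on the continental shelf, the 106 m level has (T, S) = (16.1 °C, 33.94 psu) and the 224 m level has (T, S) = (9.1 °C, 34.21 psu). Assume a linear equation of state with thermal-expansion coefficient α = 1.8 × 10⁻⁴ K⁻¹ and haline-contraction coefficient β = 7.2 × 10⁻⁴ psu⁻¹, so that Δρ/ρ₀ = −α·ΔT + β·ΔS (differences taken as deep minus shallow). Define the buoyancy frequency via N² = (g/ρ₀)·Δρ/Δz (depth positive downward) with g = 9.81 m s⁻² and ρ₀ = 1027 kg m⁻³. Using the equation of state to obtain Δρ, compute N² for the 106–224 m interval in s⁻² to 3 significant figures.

1.21 × 10⁻⁴ s⁻²

ΔT = -7.0 K, ΔS = +0.27 psu (deep − shallow).
Δρ/ρ₀ = −αΔT + βΔS = 1.26 × 10⁻³ + 1.944 × 10⁻⁴ = 1.4544 × 10⁻³, so Δρ ≈ 1.494 kg m⁻³.
N² = (g/ρ₀)·Δρ/Δz = g·(Δρ/ρ₀)/Δz = 9.81 × 1.4544 × 10⁻³ / 118 = 1.2091 × 10⁻⁴ s⁻² ≈ 1.21 × 10⁻⁴ s⁻².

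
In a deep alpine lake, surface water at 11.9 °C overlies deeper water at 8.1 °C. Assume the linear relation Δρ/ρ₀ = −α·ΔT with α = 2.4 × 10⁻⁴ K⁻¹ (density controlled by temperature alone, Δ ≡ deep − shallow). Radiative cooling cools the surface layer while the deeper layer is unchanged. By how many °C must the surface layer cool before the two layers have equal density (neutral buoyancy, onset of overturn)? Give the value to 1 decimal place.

With temperature the only control, equal density requires T_surf′ = T_deep.
T_surf′ = 8.1 °C.
Cooling required: 11.9 − 8.1 = 3.8 °C.

3.8 °C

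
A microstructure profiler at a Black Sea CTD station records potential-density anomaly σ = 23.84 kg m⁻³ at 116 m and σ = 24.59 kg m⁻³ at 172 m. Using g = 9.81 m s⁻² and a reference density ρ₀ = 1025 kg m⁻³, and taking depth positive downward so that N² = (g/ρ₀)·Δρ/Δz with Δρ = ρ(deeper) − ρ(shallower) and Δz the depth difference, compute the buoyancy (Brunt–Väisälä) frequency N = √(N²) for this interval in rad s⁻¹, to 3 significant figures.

0.0113 rad s⁻¹

Δρ = 1024.59 − 1023.84 = 0.75 kg m⁻³ over Δz = 172 − 116 = 56 m.
N² = (9.81/1025) × (0.75/56) = 1.2818 × 10⁻⁴ s⁻².
N = √(1.2818 × 10⁻⁴) = 0.011322 rad s⁻¹ ≈ 0.0113 rad s⁻¹.
Since Δρ > 0 the layer is stably stratified.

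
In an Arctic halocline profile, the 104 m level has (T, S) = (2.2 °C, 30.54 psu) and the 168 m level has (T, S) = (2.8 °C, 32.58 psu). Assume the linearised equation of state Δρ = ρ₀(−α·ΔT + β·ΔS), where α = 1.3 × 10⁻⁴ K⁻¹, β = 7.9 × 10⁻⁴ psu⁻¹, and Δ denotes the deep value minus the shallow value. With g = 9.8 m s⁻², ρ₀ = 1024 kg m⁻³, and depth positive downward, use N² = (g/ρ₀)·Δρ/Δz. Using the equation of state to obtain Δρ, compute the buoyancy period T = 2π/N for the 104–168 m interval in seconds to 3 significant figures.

410 s

ΔT = +0.6 K, ΔS = +2.04 psu (deep − shallow).
Δρ/ρ₀ = −αΔT + βΔS = -7.80 × 10⁻⁵ + 1.6116 × 10⁻³ = 1.5336 × 10⁻³, so Δρ ≈ 1.570 kg m⁻³.
N² = (g/ρ₀)·Δρ/Δz = g·(Δρ/ρ₀)/Δz = 9.8 × 1.5336 × 10⁻³ / 64 = 2.3483 × 10⁻⁴ s⁻².
N = √(2.3483 × 10⁻⁴) = 0.015324 rad s⁻¹ → T = 2π/N = 410.02 s ≈ 410 s.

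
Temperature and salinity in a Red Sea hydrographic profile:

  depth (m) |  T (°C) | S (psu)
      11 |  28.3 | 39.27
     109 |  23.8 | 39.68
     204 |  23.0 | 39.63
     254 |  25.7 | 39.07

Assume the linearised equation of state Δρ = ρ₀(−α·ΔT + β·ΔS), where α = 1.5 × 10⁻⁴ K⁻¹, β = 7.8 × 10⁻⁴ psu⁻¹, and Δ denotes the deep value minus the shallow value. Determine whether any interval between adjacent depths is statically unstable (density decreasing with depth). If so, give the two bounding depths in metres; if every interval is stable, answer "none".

204–254 m

Evaluate Δρ/ρ₀ = −αΔT + βΔS across each adjacent pair:
  11–109 m: −αΔT+βΔS = −(1.5 × 10⁻⁴)(-4.5)+(7.8 × 10⁻⁴)(+0.41) = 9.9 × 10⁻⁴ → stable
  109–204 m: −αΔT+βΔS = −(1.5 × 10⁻⁴)(-0.8)+(7.8 × 10⁻⁴)(-0.05) = 8.1 × 10⁻⁵ → stable
  204–254 m: −αΔT+βΔS = −(1.5 × 10⁻⁴)(+2.7)+(7.8 × 10⁻⁴)(-0.56) = -8.4 × 10⁻⁴ → UNSTABLE
The 204–254 m interval has Δρ < 0: lighter water underlies denser water.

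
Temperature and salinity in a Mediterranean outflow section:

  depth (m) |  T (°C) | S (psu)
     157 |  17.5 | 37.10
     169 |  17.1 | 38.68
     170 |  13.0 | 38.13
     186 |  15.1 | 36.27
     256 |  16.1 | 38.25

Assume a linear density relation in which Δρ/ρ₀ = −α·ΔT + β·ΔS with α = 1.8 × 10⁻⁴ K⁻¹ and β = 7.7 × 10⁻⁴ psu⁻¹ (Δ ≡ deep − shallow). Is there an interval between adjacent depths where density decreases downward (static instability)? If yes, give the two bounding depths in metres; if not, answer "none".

170–186 m

Evaluate Δρ/ρ₀ = −αΔT + βΔS across each adjacent pair:
  157–169 m: −αΔT+βΔS = −(1.8 × 10⁻⁴)(-0.4)+(7.7 × 10⁻⁴)(+1.58) = 1.3 × 10⁻³ → stable
  169–170 m: −αΔT+βΔS = −(1.8 × 10⁻⁴)(-4.1)+(7.7 × 10⁻⁴)(-0.55) = 3.1 × 10⁻⁴ → stable
  170–186 m: −αΔT+βΔS = −(1.8 × 10⁻⁴)(+2.1)+(7.7 × 10⁻⁴)(-1.86) = -1.8 × 10⁻³ → UNSTABLE
  186–256 m: −αΔT+βΔS = −(1.8 × 10⁻⁴)(+1.0)+(7.7 × 10⁻⁴)(+1.98) = 1.3 × 10⁻³ → stable
The 170–186 m interval has Δρ < 0: lighter water underlies denser water.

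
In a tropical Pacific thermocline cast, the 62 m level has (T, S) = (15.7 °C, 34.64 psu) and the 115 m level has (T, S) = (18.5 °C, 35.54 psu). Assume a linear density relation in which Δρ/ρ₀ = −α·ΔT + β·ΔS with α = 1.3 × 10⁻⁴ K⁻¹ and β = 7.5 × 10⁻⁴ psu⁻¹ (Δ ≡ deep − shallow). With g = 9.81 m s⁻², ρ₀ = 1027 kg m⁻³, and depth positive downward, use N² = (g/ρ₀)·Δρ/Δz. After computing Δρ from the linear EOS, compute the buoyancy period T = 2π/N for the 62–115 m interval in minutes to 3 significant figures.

13.8 min

ΔT = +2.8 K, ΔS = +0.90 psu (deep − shallow).
Δρ/ρ₀ = −αΔT + βΔS = -3.64 × 10⁻⁴ + 6.75 × 10⁻⁴ = 3.11 × 10⁻⁴, so Δρ ≈ 0.3194 kg m⁻³.
N² = (g/ρ₀)·Δρ/Δz = g·(Δρ/ρ₀)/Δz = 9.81 × 3.11 × 10⁻⁴ / 53 = 5.7564 × 10⁻⁵ s⁻².
N = √(5.7564 × 10⁻⁵) = 7.5871 × 10⁻³ rad s⁻¹ → T = 2π/N = 828.14 s = 13.802 min ≈ 13.8 min.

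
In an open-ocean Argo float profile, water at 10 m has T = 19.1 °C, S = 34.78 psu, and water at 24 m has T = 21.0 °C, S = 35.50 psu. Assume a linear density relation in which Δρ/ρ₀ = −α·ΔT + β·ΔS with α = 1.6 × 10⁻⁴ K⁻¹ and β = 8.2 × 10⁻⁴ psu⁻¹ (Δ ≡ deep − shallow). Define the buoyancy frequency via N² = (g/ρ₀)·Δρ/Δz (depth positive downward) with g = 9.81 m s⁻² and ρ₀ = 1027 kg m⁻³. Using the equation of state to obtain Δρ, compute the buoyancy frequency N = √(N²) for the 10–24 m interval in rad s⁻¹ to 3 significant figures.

ΔT = +1.9 K, ΔS = +0.72 psu (deep − shallow).
Δρ/ρ₀ = −αΔT + βΔS = -3.04 × 10⁻⁴ + 5.904 × 10⁻⁴ = 2.864 × 10⁻⁴, so Δρ ≈ 0.2941 kg m⁻³.
N² = (g/ρ₀)·Δρ/Δz = g·(Δρ/ρ₀)/Δz = 9.81 × 2.864 × 10⁻⁴ / 14 = 2.0068 × 10⁻⁴ s⁻².
N = √(2.0068 × 10⁻⁴) = 0.014166 rad s⁻¹ ≈ 0.0142 rad s⁻¹.

0.0142 rad s⁻¹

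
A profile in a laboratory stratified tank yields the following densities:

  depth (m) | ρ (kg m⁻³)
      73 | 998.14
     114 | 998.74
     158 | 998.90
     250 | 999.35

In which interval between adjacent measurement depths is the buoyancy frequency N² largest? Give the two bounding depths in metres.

73–114 m

Compute the density gradient over each adjacent pair:
  73–114 m: Δρ/Δz = 0.60/41 = 0.015 kg m⁻⁴
  114–158 m: Δρ/Δz = 0.16/44 = 3.6 × 10⁻³ kg m⁻⁴
  158–250 m: Δρ/Δz = 0.45/92 = 4.9 × 10⁻³ kg m⁻⁴
The largest gradient is in the 73–114 m interval — the pycnocline.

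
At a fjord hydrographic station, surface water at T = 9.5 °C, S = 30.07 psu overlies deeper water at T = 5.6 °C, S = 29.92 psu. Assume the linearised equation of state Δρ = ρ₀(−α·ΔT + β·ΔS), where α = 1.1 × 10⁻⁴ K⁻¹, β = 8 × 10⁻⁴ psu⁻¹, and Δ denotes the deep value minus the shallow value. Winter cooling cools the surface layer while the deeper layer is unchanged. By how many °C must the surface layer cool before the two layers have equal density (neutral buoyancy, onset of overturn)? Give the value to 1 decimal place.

Neutral buoyancy requires Δρ = 0, i.e. −α(T_deep − T_surf′) + β(S_deep − S_surf) = 0.
T_surf′ = T_deep − (β/α)·ΔS = 5.6 − (8 × 10⁻⁴/1.1 × 10⁻⁴)·(-0.15) = 6.691 °C.
Cooling required: 9.5 − (6.691) = 2.809 °C.

2.8 °C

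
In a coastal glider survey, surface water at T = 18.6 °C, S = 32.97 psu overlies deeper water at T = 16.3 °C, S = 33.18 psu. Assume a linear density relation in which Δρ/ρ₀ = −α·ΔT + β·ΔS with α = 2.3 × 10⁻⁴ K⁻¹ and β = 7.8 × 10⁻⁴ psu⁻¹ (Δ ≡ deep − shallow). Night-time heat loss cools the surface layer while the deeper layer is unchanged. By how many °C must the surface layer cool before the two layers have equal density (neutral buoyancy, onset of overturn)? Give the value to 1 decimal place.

3.0 °C

Neutral buoyancy requires Δρ = 0, i.e. −α(T_deep − T_surf′) + β(S_deep − S_surf) = 0.
T_surf′ = T_deep − (β/α)·ΔS = 16.3 − (7.8 × 10⁻⁴/2.3 × 10⁻⁴)·(+0.21) = 15.588 °C.
Cooling required: 18.6 − (15.588) = 3.012 °C.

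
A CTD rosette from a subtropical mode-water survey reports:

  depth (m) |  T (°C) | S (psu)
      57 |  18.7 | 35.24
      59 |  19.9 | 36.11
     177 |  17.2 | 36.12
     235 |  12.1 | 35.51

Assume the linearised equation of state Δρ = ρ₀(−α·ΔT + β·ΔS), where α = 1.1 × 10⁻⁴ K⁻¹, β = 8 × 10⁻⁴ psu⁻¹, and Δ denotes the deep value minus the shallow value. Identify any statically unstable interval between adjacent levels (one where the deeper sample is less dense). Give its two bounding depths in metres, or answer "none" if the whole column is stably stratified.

Evaluate Δρ/ρ₀ = −αΔT + βΔS across each adjacent pair:
  57–59 m: −αΔT+βΔS = −(1.1 × 10⁻⁴)(+1.2)+(8 × 10⁻⁴)(+0.87) = 5.6 × 10⁻⁴ → stable
  59–177 m: −αΔT+βΔS = −(1.1 × 10⁻⁴)(-2.7)+(8 × 10⁻⁴)(+0.01) = 3.0 × 10⁻⁴ → stable
  177–235 m: −αΔT+βΔS = −(1.1 × 10⁻⁴)(-5.1)+(8 × 10⁻⁴)(-0.61) = 7.3 × 10⁻⁵ → stable
Every interval has Δρ > 0: the column is stably stratified throughout.

none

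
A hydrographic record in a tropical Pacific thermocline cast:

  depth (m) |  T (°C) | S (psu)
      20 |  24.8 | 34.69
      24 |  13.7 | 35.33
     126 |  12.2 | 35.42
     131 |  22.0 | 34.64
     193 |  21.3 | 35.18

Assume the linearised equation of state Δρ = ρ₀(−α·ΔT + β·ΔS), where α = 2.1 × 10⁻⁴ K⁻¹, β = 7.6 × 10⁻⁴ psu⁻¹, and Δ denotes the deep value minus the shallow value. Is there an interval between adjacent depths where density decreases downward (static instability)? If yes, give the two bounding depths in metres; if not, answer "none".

Evaluate Δρ/ρ₀ = −αΔT + βΔS across each adjacent pair:
  20–24 m: −αΔT+βΔS = −(2.1 × 10⁻⁴)(-11.1)+(7.6 × 10⁻⁴)(+0.64) = 2.8 × 10⁻³ → stable
  24–126 m: −αΔT+βΔS = −(2.1 × 10⁻⁴)(-1.5)+(7.6 × 10⁻⁴)(+0.09) = 3.8 × 10⁻⁴ → stable
  126–131 m: −αΔT+βΔS = −(2.1 × 10⁻⁴)(+9.8)+(7.6 × 10⁻⁴)(-0.78) = -2.7 × 10⁻³ → UNSTABLE
  131–193 m: −αΔT+βΔS = −(2.1 × 10⁻⁴)(-0.7)+(7.6 × 10⁻⁴)(+0.54) = 5.6 × 10⁻⁴ → stable
The 126–131 m interval has Δρ < 0: lighter water underlies denser water.

126–131 m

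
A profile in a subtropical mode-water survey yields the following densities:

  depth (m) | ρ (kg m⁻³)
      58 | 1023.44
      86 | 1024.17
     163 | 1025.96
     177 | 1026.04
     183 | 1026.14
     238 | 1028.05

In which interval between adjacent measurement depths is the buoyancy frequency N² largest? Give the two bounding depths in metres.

Compute the density gradient over each adjacent pair:
  58–86 m: Δρ/Δz = 0.73/28 = 0.026 kg m⁻⁴
  86–163 m: Δρ/Δz = 1.79/77 = 0.023 kg m⁻⁴
  163–177 m: Δρ/Δz = 0.08/14 = 5.7 × 10⁻³ kg m⁻⁴
  177–183 m: Δρ/Δz = 0.10/6 = 0.017 kg m⁻⁴
  183–238 m: Δρ/Δz = 1.91/55 = 0.035 kg m⁻⁴
The largest gradient is in the 183–238 m interval — the pycnocline.

183–238 m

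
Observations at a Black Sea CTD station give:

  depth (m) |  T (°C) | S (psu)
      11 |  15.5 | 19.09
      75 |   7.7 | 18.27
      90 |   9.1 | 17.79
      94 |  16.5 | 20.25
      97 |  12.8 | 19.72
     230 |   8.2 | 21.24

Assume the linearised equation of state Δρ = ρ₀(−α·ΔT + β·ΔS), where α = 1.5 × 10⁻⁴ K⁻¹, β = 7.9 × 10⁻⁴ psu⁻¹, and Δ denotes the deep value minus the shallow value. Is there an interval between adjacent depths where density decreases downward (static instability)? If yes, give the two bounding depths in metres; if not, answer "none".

Evaluate Δρ/ρ₀ = −αΔT + βΔS across each adjacent pair:
  11–75 m: −αΔT+βΔS = −(1.5 × 10⁻⁴)(-7.8)+(7.9 × 10⁻⁴)(-0.82) = 5.2 × 10⁻⁴ → stable
  75–90 m: −αΔT+βΔS = −(1.5 × 10⁻⁴)(+1.4)+(7.9 × 10⁻⁴)(-0.48) = -5.9 × 10⁻⁴ → UNSTABLE
  90–94 m: −αΔT+βΔS = −(1.5 × 10⁻⁴)(+7.4)+(7.9 × 10⁻⁴)(+2.46) = 8.3 × 10⁻⁴ → stable
  94–97 m: −αΔT+βΔS = −(1.5 × 10⁻⁴)(-3.7)+(7.9 × 10⁻⁴)(-0.53) = 1.4 × 10⁻⁴ → stable
  97–230 m: −αΔT+βΔS = −(1.5 × 10⁻⁴)(-4.6)+(7.9 × 10⁻⁴)(+1.52) = 1.9 × 10⁻³ → stable
The 75–90 m interval has Δρ < 0: lighter water underlies denser water.

75–90 m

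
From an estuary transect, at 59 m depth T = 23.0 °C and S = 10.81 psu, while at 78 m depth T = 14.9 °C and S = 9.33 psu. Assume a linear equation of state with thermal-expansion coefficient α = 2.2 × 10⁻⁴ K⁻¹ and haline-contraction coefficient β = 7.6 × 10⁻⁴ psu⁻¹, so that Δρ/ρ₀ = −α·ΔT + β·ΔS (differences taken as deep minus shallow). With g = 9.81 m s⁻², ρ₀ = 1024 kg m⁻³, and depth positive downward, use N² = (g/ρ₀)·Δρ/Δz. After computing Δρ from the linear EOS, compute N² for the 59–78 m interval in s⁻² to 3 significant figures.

ΔT = -8.1 K, ΔS = -1.48 psu (deep − shallow).
Δρ/ρ₀ = −αΔT + βΔS = 1.782 × 10⁻³ − 1.1248 × 10⁻³ = 6.572 × 10⁻⁴, so Δρ ≈ 0.6730 kg m⁻³.
N² = (g/ρ₀)·Δρ/Δz = g·(Δρ/ρ₀)/Δz = 9.81 × 6.572 × 10⁻⁴ / 19 = 3.3932 × 10⁻⁴ s⁻² ≈ 3.39 × 10⁻⁴ s⁻².

3.39 × 10⁻⁴ s⁻²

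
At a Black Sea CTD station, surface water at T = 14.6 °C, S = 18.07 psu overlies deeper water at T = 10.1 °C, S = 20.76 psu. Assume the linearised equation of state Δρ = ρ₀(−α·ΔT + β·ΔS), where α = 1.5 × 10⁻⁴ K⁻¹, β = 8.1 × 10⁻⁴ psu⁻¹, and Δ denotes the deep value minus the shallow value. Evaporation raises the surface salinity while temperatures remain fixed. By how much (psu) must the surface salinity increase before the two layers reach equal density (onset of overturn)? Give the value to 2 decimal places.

3.52 psu

Neutral buoyancy requires −α(T_deep − T_surf) + β(S_deep − S_surf′) = 0.
S_surf′ = S_deep − (α/β)·ΔT = 20.76 − (1.5 × 10⁻⁴/8.1 × 10⁻⁴)·(-4.5) = 21.5933 psu.
Increase required: 21.5933 − 18.07 = 3.5233 psu.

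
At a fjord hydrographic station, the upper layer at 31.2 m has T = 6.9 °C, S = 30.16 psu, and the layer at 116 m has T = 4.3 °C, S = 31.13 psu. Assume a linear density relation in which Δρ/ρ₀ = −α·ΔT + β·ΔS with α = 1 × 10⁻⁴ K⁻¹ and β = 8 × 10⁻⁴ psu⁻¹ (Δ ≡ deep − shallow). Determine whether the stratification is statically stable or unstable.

stable

ΔT = 4.3 − 6.9 = -2.6 K and ΔS = 31.13 − 30.16 = +0.97 psu (deep − shallow).
−αΔT = 2.60 × 10⁻⁴; βΔS = 7.76 × 10⁻⁴; sum Δρ/ρ₀ = 1.036 × 10⁻³.
Δρ/ρ₀ > 0, so Δρ > 0: deeper water is denser → statically stable.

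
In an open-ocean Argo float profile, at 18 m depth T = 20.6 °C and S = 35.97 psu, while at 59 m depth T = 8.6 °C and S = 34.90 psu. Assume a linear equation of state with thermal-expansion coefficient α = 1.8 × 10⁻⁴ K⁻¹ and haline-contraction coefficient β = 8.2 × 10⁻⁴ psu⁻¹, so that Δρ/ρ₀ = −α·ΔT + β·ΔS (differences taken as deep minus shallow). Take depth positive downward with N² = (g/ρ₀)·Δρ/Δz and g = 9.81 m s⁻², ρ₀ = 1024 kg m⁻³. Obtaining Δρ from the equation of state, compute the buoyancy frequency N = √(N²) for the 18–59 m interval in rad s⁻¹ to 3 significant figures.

ΔT = -12.0 K, ΔS = -1.07 psu (deep − shallow).
Δρ/ρ₀ = −αΔT + βΔS = 2.16 × 10⁻³ − 8.774 × 10⁻⁴ = 1.2826 × 10⁻³, so Δρ ≈ 1.313 kg m⁻³.
N² = (g/ρ₀)·Δρ/Δz = g·(Δρ/ρ₀)/Δz = 9.81 × 1.2826 × 10⁻³ / 41 = 3.0689 × 10⁻⁴ s⁻².
N = √(3.0689 × 10⁻⁴) = 0.017518 rad s⁻¹ ≈ 0.0175 rad s⁻¹.

0.0175 rad s⁻¹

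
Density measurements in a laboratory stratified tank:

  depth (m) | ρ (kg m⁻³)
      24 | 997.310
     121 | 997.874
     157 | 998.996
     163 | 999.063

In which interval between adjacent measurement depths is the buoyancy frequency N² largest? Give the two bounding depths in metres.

121–157 m

Compute the density gradient over each adjacent pair:
  24–121 m: Δρ/Δz = 0.564/97 = 5.8 × 10⁻³ kg m⁻⁴
  121–157 m: Δρ/Δz = 1.122/36 = 0.031 kg m⁻⁴
  157–163 m: Δρ/Δz = 0.067/6 = 0.011 kg m⁻⁴
The largest gradient is in the 121–157 m interval — the pycnocline.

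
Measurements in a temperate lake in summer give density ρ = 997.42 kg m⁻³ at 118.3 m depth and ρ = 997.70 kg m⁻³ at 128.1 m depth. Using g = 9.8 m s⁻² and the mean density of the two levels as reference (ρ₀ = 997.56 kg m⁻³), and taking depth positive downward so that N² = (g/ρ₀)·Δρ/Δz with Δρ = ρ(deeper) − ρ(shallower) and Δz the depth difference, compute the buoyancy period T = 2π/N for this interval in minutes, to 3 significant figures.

6.25 min

Δρ = 997.70 − 997.42 = 0.28 kg m⁻³ over Δz = 128.1 − 118.3 = 9.8 m.
N² = (9.8/997.56) × (0.28/9.8) = 2.8068 × 10⁻⁴ s⁻².
N = √(2.8068 × 10⁻⁴) = 0.016754 rad s⁻¹, so T = 2π/N = 375.03 s = 6.2505 min ≈ 6.25 min.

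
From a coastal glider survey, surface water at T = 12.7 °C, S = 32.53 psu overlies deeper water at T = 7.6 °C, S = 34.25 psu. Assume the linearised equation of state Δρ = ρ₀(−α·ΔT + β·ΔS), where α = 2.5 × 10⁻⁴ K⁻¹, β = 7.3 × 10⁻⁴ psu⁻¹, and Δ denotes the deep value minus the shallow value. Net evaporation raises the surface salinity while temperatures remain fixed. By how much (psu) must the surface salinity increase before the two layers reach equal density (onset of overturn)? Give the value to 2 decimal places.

3.47 psu

Neutral buoyancy requires −α(T_deep − T_surf) + β(S_deep − S_surf′) = 0.
S_surf′ = S_deep − (α/β)·ΔT = 34.25 − (2.5 × 10⁻⁴/7.3 × 10⁻⁴)·(-5.1) = 35.9966 psu.
Increase required: 35.9966 − 32.53 = 3.4666 psu.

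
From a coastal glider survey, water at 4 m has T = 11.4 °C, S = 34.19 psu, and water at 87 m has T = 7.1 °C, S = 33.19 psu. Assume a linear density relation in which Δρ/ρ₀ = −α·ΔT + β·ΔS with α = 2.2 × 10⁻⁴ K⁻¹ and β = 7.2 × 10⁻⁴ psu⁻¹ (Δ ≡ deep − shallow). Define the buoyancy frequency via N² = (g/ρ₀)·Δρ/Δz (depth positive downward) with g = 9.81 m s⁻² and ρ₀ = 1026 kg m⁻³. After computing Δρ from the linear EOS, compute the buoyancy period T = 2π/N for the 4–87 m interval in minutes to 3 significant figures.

ΔT = -4.3 K, ΔS = -1.00 psu (deep − shallow).
Δρ/ρ₀ = −αΔT + βΔS = 9.46 × 10⁻⁴ − 7.20 × 10⁻⁴ = 2.26 × 10⁻⁴, so Δρ ≈ 0.2319 kg m⁻³.
N² = (g/ρ₀)·Δρ/Δz = g·(Δρ/ρ₀)/Δz = 9.81 × 2.26 × 10⁻⁴ / 83 = 2.6712 × 10⁻⁵ s⁻².
N = √(2.6712 × 10⁻⁵) = 5.1684 × 10⁻³ rad s⁻¹ → T = 2π/N = 1.2157 × 10³ s = 20.262 min ≈ 20.3 min.

20.3 min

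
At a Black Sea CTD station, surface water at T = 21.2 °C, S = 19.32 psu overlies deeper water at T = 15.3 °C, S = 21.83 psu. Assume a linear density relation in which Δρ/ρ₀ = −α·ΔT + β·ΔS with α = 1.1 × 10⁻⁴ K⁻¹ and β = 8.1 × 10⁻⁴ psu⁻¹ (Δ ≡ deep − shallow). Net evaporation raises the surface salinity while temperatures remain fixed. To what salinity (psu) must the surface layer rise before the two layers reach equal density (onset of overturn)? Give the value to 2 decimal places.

22.63 psu

Neutral buoyancy requires −α(T_deep − T_surf) + β(S_deep − S_surf′) = 0.
S_surf′ = S_deep − (α/β)·ΔT = 21.83 − (1.1 × 10⁻⁴/8.1 × 10⁻⁴)·(-5.9) = 22.6312 psu.
Increase required: 22.6312 − 19.32 = 3.3112 psu.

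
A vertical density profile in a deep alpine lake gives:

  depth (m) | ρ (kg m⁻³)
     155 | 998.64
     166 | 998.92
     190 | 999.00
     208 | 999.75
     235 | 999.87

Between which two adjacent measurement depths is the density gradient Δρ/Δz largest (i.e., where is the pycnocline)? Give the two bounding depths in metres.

Compute the density gradient over each adjacent pair:
  155–166 m: Δρ/Δz = 0.28/11 = 0.025 kg m⁻⁴
  166–190 m: Δρ/Δz = 0.08/24 = 3.3 × 10⁻³ kg m⁻⁴
  190–208 m: Δρ/Δz = 0.75/18 = 0.042 kg m⁻⁴
  208–235 m: Δρ/Δz = 0.12/27 = 4.4 × 10⁻³ kg m⁻⁴
The largest gradient is in the 190–208 m interval — the pycnocline.

190–208 m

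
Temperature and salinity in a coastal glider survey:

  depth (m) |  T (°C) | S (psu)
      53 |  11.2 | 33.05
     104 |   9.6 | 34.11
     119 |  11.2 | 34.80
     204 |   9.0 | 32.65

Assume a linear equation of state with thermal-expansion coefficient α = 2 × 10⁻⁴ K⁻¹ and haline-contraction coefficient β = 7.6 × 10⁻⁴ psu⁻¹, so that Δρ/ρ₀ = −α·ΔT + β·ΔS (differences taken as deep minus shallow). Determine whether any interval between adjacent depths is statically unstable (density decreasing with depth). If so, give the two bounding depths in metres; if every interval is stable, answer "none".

Evaluate Δρ/ρ₀ = −αΔT + βΔS across each adjacent pair:
  53–104 m: −αΔT+βΔS = −(2 × 10⁻⁴)(-1.6)+(7.6 × 10⁻⁴)(+1.06) = 1.1 × 10⁻³ → stable
  104–119 m: −αΔT+βΔS = −(2 × 10⁻⁴)(+1.6)+(7.6 × 10⁻⁴)(+0.69) = 2.0 × 10⁻⁴ → stable
  119–204 m: −αΔT+βΔS = −(2 × 10⁻⁴)(-2.2)+(7.6 × 10⁻⁴)(-2.15) = -1.2 × 10⁻³ → UNSTABLE
The 119–204 m interval has Δρ < 0: lighter water underlies denser water.

119–204 m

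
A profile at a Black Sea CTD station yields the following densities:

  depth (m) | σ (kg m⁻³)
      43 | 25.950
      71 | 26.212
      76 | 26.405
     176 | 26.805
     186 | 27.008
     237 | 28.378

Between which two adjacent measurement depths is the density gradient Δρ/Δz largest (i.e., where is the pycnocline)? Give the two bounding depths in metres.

Compute the density gradient over each adjacent pair:
  43–71 m: Δρ/Δz = 0.262/28 = 9.4 × 10⁻³ kg m⁻⁴
  71–76 m: Δρ/Δz = 0.193/5 = 0.039 kg m⁻⁴
  76–176 m: Δρ/Δz = 0.400/100 = 4.0 × 10⁻³ kg m⁻⁴
  176–186 m: Δρ/Δz = 0.203/10 = 0.020 kg m⁻⁴
  186–237 m: Δρ/Δz = 1.370/51 = 0.027 kg m⁻⁴
The largest gradient is in the 71–76 m interval — the pycnocline.

71–76 m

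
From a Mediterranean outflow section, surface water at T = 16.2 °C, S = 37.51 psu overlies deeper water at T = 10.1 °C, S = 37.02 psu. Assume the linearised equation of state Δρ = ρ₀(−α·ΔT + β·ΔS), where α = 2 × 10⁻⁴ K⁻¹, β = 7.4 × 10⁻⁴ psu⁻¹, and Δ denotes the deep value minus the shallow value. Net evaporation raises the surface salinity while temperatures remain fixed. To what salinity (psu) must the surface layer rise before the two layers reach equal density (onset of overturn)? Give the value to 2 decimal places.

Neutral buoyancy requires −α(T_deep − T_surf) + β(S_deep − S_surf′) = 0.
S_surf′ = S_deep − (α/β)·ΔT = 37.02 − (2 × 10⁻⁴/7.4 × 10⁻⁴)·(-6.1) = 38.6686 psu.
Increase required: 38.6686 − 37.51 = 1.1586 psu.

38.67 psu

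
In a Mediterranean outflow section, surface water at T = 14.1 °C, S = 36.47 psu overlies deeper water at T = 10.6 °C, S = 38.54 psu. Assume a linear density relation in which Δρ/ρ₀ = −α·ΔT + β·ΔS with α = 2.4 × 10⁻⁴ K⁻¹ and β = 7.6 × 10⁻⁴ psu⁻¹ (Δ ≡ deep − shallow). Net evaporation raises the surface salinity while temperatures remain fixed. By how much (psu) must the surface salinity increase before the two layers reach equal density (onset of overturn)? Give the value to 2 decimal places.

Neutral buoyancy requires −α(T_deep − T_surf) + β(S_deep − S_surf′) = 0.
S_surf′ = S_deep − (α/β)·ΔT = 38.54 − (2.4 × 10⁻⁴/7.6 × 10⁻⁴)·(-3.5) = 39.6453 psu.
Increase required: 39.6453 − 36.47 = 3.1753 psu.

3.18 psu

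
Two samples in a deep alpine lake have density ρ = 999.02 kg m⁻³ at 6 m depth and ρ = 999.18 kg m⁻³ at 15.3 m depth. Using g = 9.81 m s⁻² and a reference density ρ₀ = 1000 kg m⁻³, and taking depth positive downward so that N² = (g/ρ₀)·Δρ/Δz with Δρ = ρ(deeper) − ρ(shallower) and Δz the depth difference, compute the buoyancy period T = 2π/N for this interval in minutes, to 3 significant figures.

Δρ = 999.18 − 999.02 = 0.16 kg m⁻³ over Δz = 15.3 − 6 = 9.3 m.
N² = (9.81/1000) × (0.16/9.3) = 1.6877 × 10⁻⁴ s⁻².
N = √(1.6877 × 10⁻⁴) = 0.012991 rad s⁻¹, so T = 2π/N = 483.66 s = 8.0610 min ≈ 8.06 min.

8.06 min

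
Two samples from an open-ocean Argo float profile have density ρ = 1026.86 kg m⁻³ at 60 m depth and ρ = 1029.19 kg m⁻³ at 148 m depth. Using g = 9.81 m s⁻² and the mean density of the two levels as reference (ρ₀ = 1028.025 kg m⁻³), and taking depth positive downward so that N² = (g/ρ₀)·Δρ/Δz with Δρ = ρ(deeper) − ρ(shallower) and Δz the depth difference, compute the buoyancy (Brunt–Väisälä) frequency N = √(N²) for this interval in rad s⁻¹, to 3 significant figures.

Δρ = 1029.19 − 1026.86 = 2.33 kg m⁻³ over Δz = 148 − 60 = 88 m.
N² = (9.81/1028.025) × (2.33/88) = 2.5266 × 10⁻⁴ s⁻².
N = √(2.5266 × 10⁻⁴) = 0.015895 rad s⁻¹ ≈ 0.0159 rad s⁻¹.

0.0159 rad s⁻¹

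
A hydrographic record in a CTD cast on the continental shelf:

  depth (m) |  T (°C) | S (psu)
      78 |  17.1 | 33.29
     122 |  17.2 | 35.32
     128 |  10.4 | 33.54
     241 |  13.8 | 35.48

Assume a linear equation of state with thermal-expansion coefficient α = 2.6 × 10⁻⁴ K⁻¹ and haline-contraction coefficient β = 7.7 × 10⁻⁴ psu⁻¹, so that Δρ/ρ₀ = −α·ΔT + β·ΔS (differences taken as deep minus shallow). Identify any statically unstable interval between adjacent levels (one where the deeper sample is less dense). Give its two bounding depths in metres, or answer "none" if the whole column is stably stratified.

none

Evaluate Δρ/ρ₀ = −αΔT + βΔS across each adjacent pair:
  78–122 m: −αΔT+βΔS = −(2.6 × 10⁻⁴)(+0.1)+(7.7 × 10⁻⁴)(+2.03) = 1.5 × 10⁻³ → stable
  122–128 m: −αΔT+βΔS = −(2.6 × 10⁻⁴)(-6.8)+(7.7 × 10⁻⁴)(-1.78) = 4.0 × 10⁻⁴ → stable
  128–241 m: −αΔT+βΔS = −(2.6 × 10⁻⁴)(+3.4)+(7.7 × 10⁻⁴)(+1.94) = 6.1 × 10⁻⁴ → stable
Every interval has Δρ > 0: the column is stably stratified throughout.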